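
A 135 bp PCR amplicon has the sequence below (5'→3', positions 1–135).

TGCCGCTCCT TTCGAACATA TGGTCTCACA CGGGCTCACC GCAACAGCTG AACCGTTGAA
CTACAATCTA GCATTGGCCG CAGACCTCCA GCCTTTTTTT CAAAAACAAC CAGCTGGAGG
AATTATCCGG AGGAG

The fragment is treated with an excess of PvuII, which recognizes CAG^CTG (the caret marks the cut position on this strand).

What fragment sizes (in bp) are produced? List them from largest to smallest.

PvuII sites (CAGCTG) start at positions 45, 111.
PvuII cuts after base 3 of each site, so after positions 47, 113.
Linear molecule, 2 cuts → 3 fragments:
  1–47 → 47 bp
  48–113 → 66 bp
  114–135 → 22 bp
Sorted largest to smallest: 66, 47, 22 bp.

66, 47, 22 bp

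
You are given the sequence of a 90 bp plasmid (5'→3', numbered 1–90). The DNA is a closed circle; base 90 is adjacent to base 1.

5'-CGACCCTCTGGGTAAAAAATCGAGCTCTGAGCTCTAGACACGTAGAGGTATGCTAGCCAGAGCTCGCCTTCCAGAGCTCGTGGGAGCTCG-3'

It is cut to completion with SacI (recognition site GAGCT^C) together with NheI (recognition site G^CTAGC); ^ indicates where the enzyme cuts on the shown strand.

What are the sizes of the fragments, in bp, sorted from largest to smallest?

28, 19, 14, 12, 10, 7 bp

SacI sites (GAGCTC) start at positions 22, 29, 60, 74, 84.
SacI cuts after base 5 of each site (before the last base), so after positions 26, 33, 64, 78, 88.
The NheI site (GCTAGC) starts at position 52.
NheI cuts after the first base of each site, so after position 52.
Combined cut positions: 26, 33, 52, 64, 78, 88.
Circular molecule, 6 cuts → 6 fragments:
  27–33 → 7 bp
  34–52 → 19 bp
  53–64 → 12 bp
  65–78 → 14 bp
  79–88 → 10 bp
  89–90 then 1–26 → 2 + 26 = 28 bp
Sorted largest to smallest: 28, 19, 14, 12, 10, 7 bp.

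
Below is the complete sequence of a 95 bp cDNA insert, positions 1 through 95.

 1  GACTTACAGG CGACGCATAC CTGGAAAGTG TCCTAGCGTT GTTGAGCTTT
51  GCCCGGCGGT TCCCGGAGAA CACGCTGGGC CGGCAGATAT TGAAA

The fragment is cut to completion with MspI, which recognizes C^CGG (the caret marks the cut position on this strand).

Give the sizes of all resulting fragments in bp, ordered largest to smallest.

MspI sites (CCGG) start at positions 53, 63, 80.
MspI cuts after the first base of each site, so after positions 53, 63, 80.
Linear molecule, 3 cuts → 4 fragments:
  1–53 → 53 bp
  54–63 → 10 bp
  64–80 → 17 bp
  81–95 → 15 bp
Sorted largest to smallest: 53, 17, 15, 10 bp.

53, 17, 15, 10 bp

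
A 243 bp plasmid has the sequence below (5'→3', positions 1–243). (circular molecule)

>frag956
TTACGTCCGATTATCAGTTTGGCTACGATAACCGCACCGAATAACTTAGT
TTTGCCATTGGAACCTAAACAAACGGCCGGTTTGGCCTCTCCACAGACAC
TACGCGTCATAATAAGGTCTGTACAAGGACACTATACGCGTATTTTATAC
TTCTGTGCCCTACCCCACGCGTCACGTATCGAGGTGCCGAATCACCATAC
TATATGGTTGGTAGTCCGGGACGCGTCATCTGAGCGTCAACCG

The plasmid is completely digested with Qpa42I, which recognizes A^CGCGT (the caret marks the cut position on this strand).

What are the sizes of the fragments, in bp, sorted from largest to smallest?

124, 54, 34, 31 bp

Qpa42I sites (ACGCGT) start at positions 102, 136, 167, 221.
Qpa42I cuts after the first base of each site, so after positions 102, 136, 167, 221.
Circular molecule, 4 cuts → 4 fragments:
  103–136 → 34 bp
  137–167 → 31 bp
  168–221 → 54 bp
  222–243 then 1–102 → 22 + 102 = 124 bp
Sorted largest to smallest: 124, 54, 34, 31 bp.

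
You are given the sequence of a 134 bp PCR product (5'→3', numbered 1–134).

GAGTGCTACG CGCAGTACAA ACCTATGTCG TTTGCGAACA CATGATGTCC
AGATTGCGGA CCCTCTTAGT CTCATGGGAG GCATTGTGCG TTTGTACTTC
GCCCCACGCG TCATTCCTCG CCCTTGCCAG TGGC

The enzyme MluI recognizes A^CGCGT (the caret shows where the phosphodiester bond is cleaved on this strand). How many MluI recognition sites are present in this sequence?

ACGCGT occurs starting at position 106.
MluI cuts at 1 site.

1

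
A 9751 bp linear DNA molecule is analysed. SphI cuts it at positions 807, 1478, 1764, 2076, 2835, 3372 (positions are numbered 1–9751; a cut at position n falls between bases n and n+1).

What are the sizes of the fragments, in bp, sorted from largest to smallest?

Linear molecule, 6 cuts → 7 fragments:
  807 − 0 = 807 bp
  1478 − 807 = 671 bp
  1764 − 1478 = 286 bp
  2076 − 1764 = 312 bp
  2835 − 2076 = 759 bp
  3372 − 2835 = 537 bp
  9751 − 3372 = 6379 bp
Sorted largest to smallest: 6379, 807, 759, 671, 537, 312, 286 bp.

6379, 807, 759, 671, 537, 312, 286 bp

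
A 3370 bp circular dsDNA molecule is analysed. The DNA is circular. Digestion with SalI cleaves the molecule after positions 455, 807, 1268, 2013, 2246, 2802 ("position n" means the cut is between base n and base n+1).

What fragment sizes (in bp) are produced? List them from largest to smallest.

Circular molecule, 6 cuts → 6 fragments:
  807 − 455 = 352 bp
  1268 − 807 = 461 bp
  2013 − 1268 = 745 bp
  2246 − 2013 = 233 bp
  2802 − 2246 = 556 bp
  wrap: 3370 − 2802 + 455 = 1023 bp
Sorted largest to smallest: 1023, 745, 556, 461, 352, 233 bp.

1023, 745, 556, 461, 352, 233 bp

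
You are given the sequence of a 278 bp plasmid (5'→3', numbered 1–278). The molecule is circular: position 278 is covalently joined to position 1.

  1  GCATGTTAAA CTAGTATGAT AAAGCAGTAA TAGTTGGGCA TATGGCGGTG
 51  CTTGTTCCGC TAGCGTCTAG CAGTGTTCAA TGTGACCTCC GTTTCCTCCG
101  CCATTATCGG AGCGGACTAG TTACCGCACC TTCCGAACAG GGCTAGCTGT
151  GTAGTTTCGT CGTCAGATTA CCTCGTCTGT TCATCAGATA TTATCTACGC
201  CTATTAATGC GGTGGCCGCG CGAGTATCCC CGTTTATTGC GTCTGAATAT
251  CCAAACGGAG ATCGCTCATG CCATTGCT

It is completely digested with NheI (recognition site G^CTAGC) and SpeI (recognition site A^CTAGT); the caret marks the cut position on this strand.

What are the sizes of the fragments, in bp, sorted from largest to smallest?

NheI sites (GCTAGC) start at positions 59, 142.
NheI cuts after the first base of each site, so after positions 59, 142.
SpeI sites (ACTAGT) start at positions 10, 116.
SpeI cuts after the first base of each site, so after positions 10, 116.
Combined cut positions: 10, 59, 116, 142.
Circular molecule, 4 cuts → 4 fragments:
  11–59 → 49 bp
  60–116 → 57 bp
  117–142 → 26 bp
  143–278 then 1–10 → 136 + 10 = 146 bp
Sorted largest to smallest: 146, 57, 49, 26 bp.

146, 57, 49, 26 bp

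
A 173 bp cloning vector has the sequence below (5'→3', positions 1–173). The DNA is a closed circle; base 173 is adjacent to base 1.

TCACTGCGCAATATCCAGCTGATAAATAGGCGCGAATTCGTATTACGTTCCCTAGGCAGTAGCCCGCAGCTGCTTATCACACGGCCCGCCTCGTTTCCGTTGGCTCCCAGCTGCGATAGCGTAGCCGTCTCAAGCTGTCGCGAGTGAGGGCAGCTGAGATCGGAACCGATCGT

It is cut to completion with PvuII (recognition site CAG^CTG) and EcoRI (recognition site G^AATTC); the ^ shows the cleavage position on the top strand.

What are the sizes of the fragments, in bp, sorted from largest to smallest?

43, 41, 38, 35, 16 bp

PvuII sites (CAGCTG) start at positions 16, 67, 108, 151.
PvuII cuts after base 3 of each site, so after positions 18, 69, 110, 153.
The EcoRI site (GAATTC) starts at position 34.
EcoRI cuts after the first base of each site, so after position 34.
Combined cut positions: 18, 34, 69, 110, 153.
Circular molecule, 5 cuts → 5 fragments:
  19–34 → 16 bp
  35–69 → 35 bp
  70–110 → 41 bp
  111–153 → 43 bp
  154–173 then 1–18 → 20 + 18 = 38 bp
Sorted largest to smallest: 43, 41, 38, 35, 16 bp.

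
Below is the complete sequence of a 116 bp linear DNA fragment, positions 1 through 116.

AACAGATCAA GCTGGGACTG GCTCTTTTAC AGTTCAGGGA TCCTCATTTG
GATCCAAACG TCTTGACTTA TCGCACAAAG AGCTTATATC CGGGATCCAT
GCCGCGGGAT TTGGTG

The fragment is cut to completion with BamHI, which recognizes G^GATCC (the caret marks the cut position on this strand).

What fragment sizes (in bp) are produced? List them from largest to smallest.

43, 38, 23, 12 bp

BamHI sites (GGATCC) start at positions 38, 50, 93.
BamHI cuts after the first base of each site, so after positions 38, 50, 93.
Linear molecule, 3 cuts → 4 fragments:
  1–38 → 38 bp
  39–50 → 12 bp
  51–93 → 43 bp
  94–116 → 23 bp
Sorted largest to smallest: 43, 38, 23, 12 bp.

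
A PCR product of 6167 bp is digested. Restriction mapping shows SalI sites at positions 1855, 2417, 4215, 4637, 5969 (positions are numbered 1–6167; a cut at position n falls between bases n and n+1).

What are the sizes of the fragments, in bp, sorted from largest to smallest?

1855, 1798, 1332, 562, 422, 198 bp

Linear molecule, 5 cuts → 6 fragments:
  1855 − 0 = 1855 bp
  2417 − 1855 = 562 bp
  4215 − 2417 = 1798 bp
  4637 − 4215 = 422 bp
  5969 − 4637 = 1332 bp
  6167 − 5969 = 198 bp
Sorted largest to smallest: 1855, 1798, 1332, 562, 422, 198 bp.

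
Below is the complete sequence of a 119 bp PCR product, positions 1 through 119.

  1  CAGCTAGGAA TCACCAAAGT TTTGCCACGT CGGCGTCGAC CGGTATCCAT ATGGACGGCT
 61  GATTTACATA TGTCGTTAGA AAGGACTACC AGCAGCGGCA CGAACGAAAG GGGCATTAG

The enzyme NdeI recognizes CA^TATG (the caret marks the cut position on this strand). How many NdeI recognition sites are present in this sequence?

2

CATATG occurs starting at positions 48, 67.
NdeI cuts at 2 sites.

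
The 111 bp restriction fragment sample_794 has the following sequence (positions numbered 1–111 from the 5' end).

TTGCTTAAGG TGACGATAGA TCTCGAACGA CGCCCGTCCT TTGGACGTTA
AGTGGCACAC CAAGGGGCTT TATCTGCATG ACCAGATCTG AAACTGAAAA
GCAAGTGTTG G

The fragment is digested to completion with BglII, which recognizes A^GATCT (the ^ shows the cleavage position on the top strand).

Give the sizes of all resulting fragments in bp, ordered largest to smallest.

BglII sites (AGATCT) start at positions 18, 84.
BglII cuts after the first base of each site, so after positions 18, 84.
Linear molecule, 2 cuts → 3 fragments:
  1–18 → 18 bp
  19–84 → 66 bp
  85–111 → 27 bp
Sorted largest to smallest: 66, 27, 18 bp.

66, 27, 18 bp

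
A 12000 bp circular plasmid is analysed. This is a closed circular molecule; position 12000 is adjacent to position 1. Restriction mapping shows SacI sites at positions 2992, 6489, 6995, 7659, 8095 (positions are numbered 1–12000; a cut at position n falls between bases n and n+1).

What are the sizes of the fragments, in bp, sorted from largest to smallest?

6897, 3497, 664, 506, 436 bp

Circular molecule, 5 cuts → 5 fragments:
  6489 − 2992 = 3497 bp
  6995 − 6489 = 506 bp
  7659 − 6995 = 664 bp
  8095 − 7659 = 436 bp
  wrap: 12000 − 8095 + 2992 = 6897 bp
Sorted largest to smallest: 6897, 3497, 664, 506, 436 bp.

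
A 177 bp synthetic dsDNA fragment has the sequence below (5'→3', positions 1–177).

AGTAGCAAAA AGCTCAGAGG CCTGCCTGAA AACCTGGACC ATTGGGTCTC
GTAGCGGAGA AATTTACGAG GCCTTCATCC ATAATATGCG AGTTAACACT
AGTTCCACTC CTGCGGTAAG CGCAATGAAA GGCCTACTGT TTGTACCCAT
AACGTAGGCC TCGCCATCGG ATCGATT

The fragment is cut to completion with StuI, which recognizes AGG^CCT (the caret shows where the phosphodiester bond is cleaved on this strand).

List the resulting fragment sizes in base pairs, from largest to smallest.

61, 51, 26, 20, 19 bp

StuI sites (AGGCCT) start at positions 18, 69, 130, 156.
StuI cuts after base 3 of each site, so after positions 20, 71, 132, 158.
Linear molecule, 4 cuts → 5 fragments:
  1–20 → 20 bp
  21–71 → 51 bp
  72–132 → 61 bp
  133–158 → 26 bp
  159–177 → 19 bp
Sorted largest to smallest: 61, 51, 26, 20, 19 bp.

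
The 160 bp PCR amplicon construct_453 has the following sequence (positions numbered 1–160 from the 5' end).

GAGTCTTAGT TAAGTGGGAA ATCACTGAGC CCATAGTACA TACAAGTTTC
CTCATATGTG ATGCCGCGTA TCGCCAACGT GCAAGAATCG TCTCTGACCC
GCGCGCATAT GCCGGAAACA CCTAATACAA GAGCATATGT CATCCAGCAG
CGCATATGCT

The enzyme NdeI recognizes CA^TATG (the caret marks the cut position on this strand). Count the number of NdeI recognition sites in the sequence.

CATATG occurs starting at positions 53, 106, 134, 153.
NdeI cuts at 4 sites.

4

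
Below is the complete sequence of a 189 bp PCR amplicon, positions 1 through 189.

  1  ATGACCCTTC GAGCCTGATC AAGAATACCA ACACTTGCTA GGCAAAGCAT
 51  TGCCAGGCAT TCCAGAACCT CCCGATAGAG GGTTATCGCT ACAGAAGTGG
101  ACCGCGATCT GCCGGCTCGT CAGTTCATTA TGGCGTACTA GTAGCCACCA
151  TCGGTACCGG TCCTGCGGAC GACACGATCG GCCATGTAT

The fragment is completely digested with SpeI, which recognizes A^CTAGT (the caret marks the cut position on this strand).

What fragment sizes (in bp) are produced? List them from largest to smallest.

137, 52 bp

The SpeI site (ACTAGT) starts at position 137.
SpeI cuts after the first base of each site, so after position 137.
Linear molecule, 1 cut → 2 fragments:
  1–137 → 137 bp
  138–189 → 52 bp
Sorted largest to smallest: 137, 52 bp.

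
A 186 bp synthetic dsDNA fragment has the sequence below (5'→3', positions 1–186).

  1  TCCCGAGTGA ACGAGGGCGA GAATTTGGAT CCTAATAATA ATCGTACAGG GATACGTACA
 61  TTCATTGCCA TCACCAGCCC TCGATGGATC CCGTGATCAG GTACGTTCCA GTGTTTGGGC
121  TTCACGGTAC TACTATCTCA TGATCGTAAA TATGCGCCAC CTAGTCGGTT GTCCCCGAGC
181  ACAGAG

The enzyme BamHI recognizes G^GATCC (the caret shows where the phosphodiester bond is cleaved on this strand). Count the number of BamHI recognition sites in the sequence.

2

GGATCC occurs starting at positions 27, 86.
BamHI cuts at 2 sites.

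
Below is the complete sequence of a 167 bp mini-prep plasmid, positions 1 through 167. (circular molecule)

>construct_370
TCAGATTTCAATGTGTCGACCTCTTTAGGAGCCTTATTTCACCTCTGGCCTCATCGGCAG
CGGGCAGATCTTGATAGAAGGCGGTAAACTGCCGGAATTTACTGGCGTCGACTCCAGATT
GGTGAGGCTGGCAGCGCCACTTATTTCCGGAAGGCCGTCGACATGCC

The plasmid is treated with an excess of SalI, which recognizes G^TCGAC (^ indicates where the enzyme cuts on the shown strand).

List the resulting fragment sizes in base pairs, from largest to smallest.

SalI sites (GTCGAC) start at positions 15, 107, 157.
SalI cuts after the first base of each site, so after positions 15, 107, 157.
Circular molecule, 3 cuts → 3 fragments:
  16–107 → 92 bp
  108–157 → 50 bp
  158–167 then 1–15 → 10 + 15 = 25 bp
Sorted largest to smallest: 92, 50, 25 bp.

92, 50, 25 bp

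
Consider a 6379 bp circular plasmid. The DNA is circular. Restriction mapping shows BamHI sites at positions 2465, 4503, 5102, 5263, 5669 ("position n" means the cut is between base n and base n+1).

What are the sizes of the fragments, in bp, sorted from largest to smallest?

Circular molecule, 5 cuts → 5 fragments:
  4503 − 2465 = 2038 bp
  5102 − 4503 = 599 bp
  5263 − 5102 = 161 bp
  5669 − 5263 = 406 bp
  wrap: 6379 − 5669 + 2465 = 3175 bp
Sorted largest to smallest: 3175, 2038, 599, 406, 161 bp.

3175, 2038, 599, 406, 161 bp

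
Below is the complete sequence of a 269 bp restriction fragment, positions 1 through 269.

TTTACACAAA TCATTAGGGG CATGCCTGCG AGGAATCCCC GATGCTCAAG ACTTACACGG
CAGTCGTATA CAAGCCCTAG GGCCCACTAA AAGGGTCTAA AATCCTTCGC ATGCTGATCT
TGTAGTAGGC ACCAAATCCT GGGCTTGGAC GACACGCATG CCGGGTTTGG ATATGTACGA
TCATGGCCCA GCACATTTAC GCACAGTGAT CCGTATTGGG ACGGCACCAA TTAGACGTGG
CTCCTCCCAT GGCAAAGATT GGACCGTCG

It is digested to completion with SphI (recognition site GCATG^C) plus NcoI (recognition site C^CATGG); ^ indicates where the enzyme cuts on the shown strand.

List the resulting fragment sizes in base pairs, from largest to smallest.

SphI sites (GCATGC) start at positions 20, 109, 156.
SphI cuts after base 5 of each site (before the last base), so after positions 24, 113, 160.
The NcoI site (CCATGG) starts at position 247.
NcoI cuts after the first base of each site, so after position 247.
Combined cut positions: 24, 113, 160, 247.
Linear molecule, 4 cuts → 5 fragments:
  1–24 → 24 bp
  25–113 → 89 bp
  114–160 → 47 bp
  161–247 → 87 bp
  248–269 → 22 bp
Sorted largest to smallest: 89, 87, 47, 24, 22 bp.

89, 87, 47, 24, 22 bp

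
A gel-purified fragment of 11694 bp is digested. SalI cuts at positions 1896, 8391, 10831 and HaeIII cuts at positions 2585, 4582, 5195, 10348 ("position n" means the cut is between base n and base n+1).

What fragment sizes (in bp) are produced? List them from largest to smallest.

Combined cut positions (sorted): 1896, 2585, 4582, 5195, 8391, 10348, 10831.
Linear molecule, 7 cuts → 8 fragments:
  1896 − 0 = 1896 bp
  2585 − 1896 = 689 bp
  4582 − 2585 = 1997 bp
  5195 − 4582 = 613 bp
  8391 − 5195 = 3196 bp
  10348 − 8391 = 1957 bp
  10831 − 10348 = 483 bp
  11694 − 10831 = 863 bp
Sorted largest to smallest: 3196, 1997, 1957, 1896, 863, 689, 613, 483 bp.

3196, 1997, 1957, 1896, 863, 689, 613, 483 bp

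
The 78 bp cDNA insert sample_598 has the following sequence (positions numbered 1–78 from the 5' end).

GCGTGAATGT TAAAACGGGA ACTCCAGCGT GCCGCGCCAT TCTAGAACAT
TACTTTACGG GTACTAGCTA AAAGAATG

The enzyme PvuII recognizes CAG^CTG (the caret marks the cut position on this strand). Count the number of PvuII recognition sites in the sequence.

No occurrence of CAGCTG is present in the sequence.
PvuII does not cut: 0 sites.

0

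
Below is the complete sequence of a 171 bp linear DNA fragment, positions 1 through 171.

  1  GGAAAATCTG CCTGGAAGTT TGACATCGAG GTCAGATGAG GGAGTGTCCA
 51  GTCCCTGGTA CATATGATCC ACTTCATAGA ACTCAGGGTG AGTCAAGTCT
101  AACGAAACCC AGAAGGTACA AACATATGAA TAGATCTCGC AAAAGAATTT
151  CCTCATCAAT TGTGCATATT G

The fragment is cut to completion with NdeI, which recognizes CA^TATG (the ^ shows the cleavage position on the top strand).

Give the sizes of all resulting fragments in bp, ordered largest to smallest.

NdeI sites (CATATG) start at positions 61, 123.
NdeI cuts after base 2 of each site, so after positions 62, 124.
Linear molecule, 2 cuts → 3 fragments:
  1–62 → 62 bp
  63–124 → 62 bp
  125–171 → 47 bp
Sorted largest to smallest: 62, 62, 47 bp.

62, 62, 47 bp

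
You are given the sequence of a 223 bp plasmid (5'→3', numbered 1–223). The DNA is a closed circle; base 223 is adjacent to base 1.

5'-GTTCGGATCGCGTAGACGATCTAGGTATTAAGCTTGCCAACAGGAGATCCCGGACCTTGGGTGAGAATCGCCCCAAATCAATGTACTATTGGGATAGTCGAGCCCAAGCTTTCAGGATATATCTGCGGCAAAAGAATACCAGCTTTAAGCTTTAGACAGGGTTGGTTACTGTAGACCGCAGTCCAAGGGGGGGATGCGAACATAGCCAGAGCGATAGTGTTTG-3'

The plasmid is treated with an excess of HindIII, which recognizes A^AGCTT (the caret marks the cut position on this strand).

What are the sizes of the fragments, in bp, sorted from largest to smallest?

106, 76, 41 bp

HindIII sites (AAGCTT) start at positions 30, 106, 147.
HindIII cuts after the first base of each site, so after positions 30, 106, 147.
Circular molecule, 3 cuts → 3 fragments:
  31–106 → 76 bp
  107–147 → 41 bp
  148–223 then 1–30 → 76 + 30 = 106 bp
Sorted largest to smallest: 106, 76, 41 bp.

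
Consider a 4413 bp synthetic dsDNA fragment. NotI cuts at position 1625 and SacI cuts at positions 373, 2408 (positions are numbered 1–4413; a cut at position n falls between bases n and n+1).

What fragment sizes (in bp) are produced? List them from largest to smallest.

Combined cut positions (sorted): 373, 1625, 2408.
Linear molecule, 3 cuts → 4 fragments:
  373 − 0 = 373 bp
  1625 − 373 = 1252 bp
  2408 − 1625 = 783 bp
  4413 − 2408 = 2005 bp
Sorted largest to smallest: 2005, 1252, 783, 373 bp.

2005, 1252, 783, 373 bp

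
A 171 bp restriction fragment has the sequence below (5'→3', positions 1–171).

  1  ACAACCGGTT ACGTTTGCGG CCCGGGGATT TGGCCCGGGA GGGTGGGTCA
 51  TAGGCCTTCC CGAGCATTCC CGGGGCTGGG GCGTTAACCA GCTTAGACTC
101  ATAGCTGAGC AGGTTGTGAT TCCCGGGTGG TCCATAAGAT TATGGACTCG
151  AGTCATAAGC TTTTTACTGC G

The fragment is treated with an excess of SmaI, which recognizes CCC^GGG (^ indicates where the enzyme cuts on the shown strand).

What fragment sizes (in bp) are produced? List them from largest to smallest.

53, 47, 35, 23, 13 bp

SmaI sites (CCCGGG) start at positions 21, 34, 69, 122.
SmaI cuts after base 3 of each site, so after positions 23, 36, 71, 124.
Linear molecule, 4 cuts → 5 fragments:
  1–23 → 23 bp
  24–36 → 13 bp
  37–71 → 35 bp
  72–124 → 53 bp
  125–171 → 47 bp
Sorted largest to smallest: 53, 47, 35, 23, 13 bp.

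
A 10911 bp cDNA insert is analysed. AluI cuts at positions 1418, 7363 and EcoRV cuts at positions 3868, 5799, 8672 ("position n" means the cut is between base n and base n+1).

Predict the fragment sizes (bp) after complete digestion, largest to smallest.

2450, 2239, 1931, 1564, 1418, 1309 bp

Combined cut positions (sorted): 1418, 3868, 5799, 7363, 8672.
Linear molecule, 5 cuts → 6 fragments:
  1418 − 0 = 1418 bp
  3868 − 1418 = 2450 bp
  5799 − 3868 = 1931 bp
  7363 − 5799 = 1564 bp
  8672 − 7363 = 1309 bp
  10911 − 8672 = 2239 bp
Sorted largest to smallest: 2450, 2239, 1931, 1564, 1418, 1309 bp.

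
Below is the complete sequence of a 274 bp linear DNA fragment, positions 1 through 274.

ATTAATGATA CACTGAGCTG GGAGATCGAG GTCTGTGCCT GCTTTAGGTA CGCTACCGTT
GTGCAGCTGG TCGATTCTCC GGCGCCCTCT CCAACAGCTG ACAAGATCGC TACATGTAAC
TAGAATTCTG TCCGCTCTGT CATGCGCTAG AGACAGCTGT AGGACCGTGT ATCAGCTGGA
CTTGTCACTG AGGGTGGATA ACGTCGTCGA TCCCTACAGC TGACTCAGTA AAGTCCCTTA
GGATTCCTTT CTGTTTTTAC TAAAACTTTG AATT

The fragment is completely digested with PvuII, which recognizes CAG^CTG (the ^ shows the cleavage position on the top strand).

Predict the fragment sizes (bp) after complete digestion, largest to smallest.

PvuII sites (CAGCTG) start at positions 64, 95, 154, 173, 217.
PvuII cuts after base 3 of each site, so after positions 66, 97, 156, 175, 219.
Linear molecule, 5 cuts → 6 fragments:
  1–66 → 66 bp
  67–97 → 31 bp
  98–156 → 59 bp
  157–175 → 19 bp
  176–219 → 44 bp
  220–274 → 55 bp
Sorted largest to smallest: 66, 59, 55, 44, 31, 19 bp.

66, 59, 55, 44, 31, 19 bp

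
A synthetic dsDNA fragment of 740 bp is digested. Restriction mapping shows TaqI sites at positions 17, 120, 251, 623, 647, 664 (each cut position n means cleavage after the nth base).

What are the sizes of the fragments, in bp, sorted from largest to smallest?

372, 131, 103, 76, 24, 17, 17 bp

Linear molecule, 6 cuts → 7 fragments:
  17 − 0 = 17 bp
  120 − 17 = 103 bp
  251 − 120 = 131 bp
  623 − 251 = 372 bp
  647 − 623 = 24 bp
  664 − 647 = 17 bp
  740 − 664 = 76 bp
Sorted largest to smallest: 372, 131, 103, 76, 24, 17, 17 bp.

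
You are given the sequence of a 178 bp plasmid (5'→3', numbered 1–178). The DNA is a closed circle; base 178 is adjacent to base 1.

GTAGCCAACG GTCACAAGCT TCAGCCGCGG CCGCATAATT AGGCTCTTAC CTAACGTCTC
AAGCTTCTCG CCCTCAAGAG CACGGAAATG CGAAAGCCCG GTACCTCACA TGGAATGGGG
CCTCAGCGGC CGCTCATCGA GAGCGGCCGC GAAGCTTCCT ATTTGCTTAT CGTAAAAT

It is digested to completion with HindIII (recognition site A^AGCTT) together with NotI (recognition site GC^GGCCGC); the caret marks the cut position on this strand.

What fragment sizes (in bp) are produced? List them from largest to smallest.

66, 42, 33, 17, 12, 8 bp

HindIII sites (AAGCTT) start at positions 16, 61, 152.
HindIII cuts after the first base of each site, so after positions 16, 61, 152.
NotI sites (GCGGCCGC) start at positions 27, 126, 143.
NotI cuts after base 2 of each site, so after positions 28, 127, 144.
Combined cut positions: 16, 28, 61, 127, 144, 152.
Circular molecule, 6 cuts → 6 fragments:
  17–28 → 12 bp
  29–61 → 33 bp
  62–127 → 66 bp
  128–144 → 17 bp
  145–152 → 8 bp
  153–178 then 1–16 → 26 + 16 = 42 bp
Sorted largest to smallest: 66, 42, 33, 17, 12, 8 bp.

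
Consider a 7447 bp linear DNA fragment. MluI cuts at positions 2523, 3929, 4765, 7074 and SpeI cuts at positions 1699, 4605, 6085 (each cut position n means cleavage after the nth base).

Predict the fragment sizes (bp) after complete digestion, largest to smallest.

1699, 1406, 1320, 989, 824, 676, 373, 160 bp

Combined cut positions (sorted): 1699, 2523, 3929, 4605, 4765, 6085, 7074.
Linear molecule, 7 cuts → 8 fragments:
  1699 − 0 = 1699 bp
  2523 − 1699 = 824 bp
  3929 − 2523 = 1406 bp
  4605 − 3929 = 676 bp
  4765 − 4605 = 160 bp
  6085 − 4765 = 1320 bp
  7074 − 6085 = 989 bp
  7447 − 7074 = 373 bp
Sorted largest to smallest: 1699, 1406, 1320, 989, 824, 676, 373, 160 bp.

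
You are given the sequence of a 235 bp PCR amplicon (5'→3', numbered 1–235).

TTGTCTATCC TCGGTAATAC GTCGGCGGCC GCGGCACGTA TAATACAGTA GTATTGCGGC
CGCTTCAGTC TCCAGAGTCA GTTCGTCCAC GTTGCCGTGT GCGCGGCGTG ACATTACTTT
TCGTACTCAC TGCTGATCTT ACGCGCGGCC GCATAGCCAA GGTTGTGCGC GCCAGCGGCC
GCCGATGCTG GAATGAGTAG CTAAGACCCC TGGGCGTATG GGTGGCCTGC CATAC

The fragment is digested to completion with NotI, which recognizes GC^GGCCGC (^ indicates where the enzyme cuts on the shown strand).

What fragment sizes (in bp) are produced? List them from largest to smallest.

NotI sites (GCGGCCGC) start at positions 25, 56, 145, 175.
NotI cuts after base 2 of each site, so after positions 26, 57, 146, 176.
Linear molecule, 4 cuts → 5 fragments:
  1–26 → 26 bp
  27–57 → 31 bp
  58–146 → 89 bp
  147–176 → 30 bp
  177–235 → 59 bp
Sorted largest to smallest: 89, 59, 31, 30, 26 bp.

89, 59, 31, 30, 26 bp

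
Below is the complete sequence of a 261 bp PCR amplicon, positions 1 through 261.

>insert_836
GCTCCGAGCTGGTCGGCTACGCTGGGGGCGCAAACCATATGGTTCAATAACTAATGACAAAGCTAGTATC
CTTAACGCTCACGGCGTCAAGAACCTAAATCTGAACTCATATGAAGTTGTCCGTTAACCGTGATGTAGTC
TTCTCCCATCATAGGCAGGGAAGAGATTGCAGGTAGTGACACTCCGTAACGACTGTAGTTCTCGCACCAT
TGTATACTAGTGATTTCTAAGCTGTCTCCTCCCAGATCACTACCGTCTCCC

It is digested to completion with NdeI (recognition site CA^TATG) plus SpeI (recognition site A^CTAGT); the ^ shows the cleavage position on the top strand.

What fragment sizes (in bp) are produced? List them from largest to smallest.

107, 72, 45, 37 bp

NdeI sites (CATATG) start at positions 36, 108.
NdeI cuts after base 2 of each site, so after positions 37, 109.
The SpeI site (ACTAGT) starts at position 216.
SpeI cuts after the first base of each site, so after position 216.
Combined cut positions: 37, 109, 216.
Linear molecule, 3 cuts → 4 fragments:
  1–37 → 37 bp
  38–109 → 72 bp
  110–216 → 107 bp
  217–261 → 45 bp
Sorted largest to smallest: 107, 72, 45, 37 bp.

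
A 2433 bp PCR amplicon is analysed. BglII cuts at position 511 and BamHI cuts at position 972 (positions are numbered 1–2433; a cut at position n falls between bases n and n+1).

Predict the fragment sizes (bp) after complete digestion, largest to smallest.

1461, 511, 461 bp

Combined cut positions (sorted): 511, 972.
Linear molecule, 2 cuts → 3 fragments:
  511 − 0 = 511 bp
  972 − 511 = 461 bp
  2433 − 972 = 1461 bp
Sorted largest to smallest: 1461, 511, 461 bp.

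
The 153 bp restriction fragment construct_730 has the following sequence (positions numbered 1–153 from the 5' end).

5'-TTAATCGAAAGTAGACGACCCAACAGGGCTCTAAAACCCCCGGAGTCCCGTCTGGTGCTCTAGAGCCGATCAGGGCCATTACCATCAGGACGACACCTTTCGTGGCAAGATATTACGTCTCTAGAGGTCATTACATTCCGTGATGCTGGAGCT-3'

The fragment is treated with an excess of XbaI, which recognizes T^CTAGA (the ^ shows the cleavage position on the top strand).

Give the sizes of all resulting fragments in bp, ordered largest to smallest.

XbaI sites (TCTAGA) start at positions 59, 120.
XbaI cuts after the first base of each site, so after positions 59, 120.
Linear molecule, 2 cuts → 3 fragments:
  1–59 → 59 bp
  60–120 → 61 bp
  121–153 → 33 bp
Sorted largest to smallest: 61, 59, 33 bp.

61, 59, 33 bp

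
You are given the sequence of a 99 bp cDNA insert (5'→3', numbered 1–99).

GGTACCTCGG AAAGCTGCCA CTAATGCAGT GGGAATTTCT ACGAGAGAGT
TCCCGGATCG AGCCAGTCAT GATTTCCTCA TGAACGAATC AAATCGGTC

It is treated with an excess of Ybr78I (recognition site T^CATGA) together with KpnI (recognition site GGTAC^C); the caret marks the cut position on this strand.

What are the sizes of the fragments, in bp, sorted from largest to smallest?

Ybr78I sites (TCATGA) start at positions 67, 78.
Ybr78I cuts after the first base of each site, so after positions 67, 78.
The KpnI site (GGTACC) starts at position 1.
KpnI cuts after base 5 of each site (before the last base), so after position 5.
Combined cut positions: 5, 67, 78.
Linear molecule, 3 cuts → 4 fragments:
  1–5 → 5 bp
  6–67 → 62 bp
  68–78 → 11 bp
  79–99 → 21 bp
Sorted largest to smallest: 62, 21, 11, 5 bp.

62, 21, 11, 5 bp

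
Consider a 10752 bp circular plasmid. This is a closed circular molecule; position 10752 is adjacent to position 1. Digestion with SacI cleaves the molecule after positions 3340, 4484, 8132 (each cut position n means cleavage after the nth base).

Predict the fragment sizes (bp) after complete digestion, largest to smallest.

Circular molecule, 3 cuts → 3 fragments:
  4484 − 3340 = 1144 bp
  8132 − 4484 = 3648 bp
  wrap: 10752 − 8132 + 3340 = 5960 bp
Sorted largest to smallest: 5960, 3648, 1144 bp.

5960, 3648, 1144 bp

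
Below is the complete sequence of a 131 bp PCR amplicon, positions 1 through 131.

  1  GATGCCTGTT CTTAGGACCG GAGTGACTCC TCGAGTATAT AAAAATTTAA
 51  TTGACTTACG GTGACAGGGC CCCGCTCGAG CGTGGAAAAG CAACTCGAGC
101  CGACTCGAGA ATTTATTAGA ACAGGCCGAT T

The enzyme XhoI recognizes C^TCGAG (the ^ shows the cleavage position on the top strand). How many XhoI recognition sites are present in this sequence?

CTCGAG occurs starting at positions 30, 75, 94, 104.
XhoI cuts at 4 sites.

4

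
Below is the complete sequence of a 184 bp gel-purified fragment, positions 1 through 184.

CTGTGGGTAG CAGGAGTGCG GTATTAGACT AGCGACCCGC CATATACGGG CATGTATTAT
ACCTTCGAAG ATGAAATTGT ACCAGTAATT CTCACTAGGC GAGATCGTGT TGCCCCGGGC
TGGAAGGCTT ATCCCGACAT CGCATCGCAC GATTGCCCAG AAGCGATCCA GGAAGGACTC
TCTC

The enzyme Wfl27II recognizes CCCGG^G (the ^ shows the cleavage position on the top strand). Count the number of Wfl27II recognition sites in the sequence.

CCCGGG occurs starting at position 114.
Wfl27II cuts at 1 site.

1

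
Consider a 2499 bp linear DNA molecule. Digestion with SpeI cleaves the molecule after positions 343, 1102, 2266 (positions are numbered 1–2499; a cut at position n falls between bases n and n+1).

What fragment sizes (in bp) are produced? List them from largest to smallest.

Linear molecule, 3 cuts → 4 fragments:
  343 − 0 = 343 bp
  1102 − 343 = 759 bp
  2266 − 1102 = 1164 bp
  2499 − 2266 = 233 bp
Sorted largest to smallest: 1164, 759, 343, 233 bp.

1164, 759, 343, 233 bp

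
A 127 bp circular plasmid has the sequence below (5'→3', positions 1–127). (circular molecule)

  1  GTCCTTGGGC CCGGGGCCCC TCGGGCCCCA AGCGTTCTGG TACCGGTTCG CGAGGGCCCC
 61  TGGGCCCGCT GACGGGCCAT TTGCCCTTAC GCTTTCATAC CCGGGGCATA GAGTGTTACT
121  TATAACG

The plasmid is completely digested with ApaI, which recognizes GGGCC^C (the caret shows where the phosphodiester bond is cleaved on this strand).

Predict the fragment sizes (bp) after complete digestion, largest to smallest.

ApaI sites (GGGCCC) start at positions 7, 14, 23, 54, 62.
ApaI cuts after base 5 of each site (before the last base), so after positions 11, 18, 27, 58, 66.
Circular molecule, 5 cuts → 5 fragments:
  12–18 → 7 bp
  19–27 → 9 bp
  28–58 → 31 bp
  59–66 → 8 bp
  67–127 then 1–11 → 61 + 11 = 72 bp
Sorted largest to smallest: 72, 31, 9, 8, 7 bp.

72, 31, 9, 8, 7 bp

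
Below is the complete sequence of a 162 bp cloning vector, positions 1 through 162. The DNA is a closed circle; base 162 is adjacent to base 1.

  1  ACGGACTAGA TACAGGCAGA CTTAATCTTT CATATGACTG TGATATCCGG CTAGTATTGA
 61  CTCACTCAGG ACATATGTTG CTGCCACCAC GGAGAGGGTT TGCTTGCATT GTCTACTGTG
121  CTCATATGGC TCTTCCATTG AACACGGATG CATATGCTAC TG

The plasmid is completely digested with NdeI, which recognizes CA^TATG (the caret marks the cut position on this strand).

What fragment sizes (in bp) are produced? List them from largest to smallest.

NdeI sites (CATATG) start at positions 31, 72, 123, 151.
NdeI cuts after base 2 of each site, so after positions 32, 73, 124, 152.
Circular molecule, 4 cuts → 4 fragments:
  33–73 → 41 bp
  74–124 → 51 bp
  125–152 → 28 bp
  153–162 then 1–32 → 10 + 32 = 42 bp
Sorted largest to smallest: 51, 42, 41, 28 bp.

51, 42, 41, 28 bp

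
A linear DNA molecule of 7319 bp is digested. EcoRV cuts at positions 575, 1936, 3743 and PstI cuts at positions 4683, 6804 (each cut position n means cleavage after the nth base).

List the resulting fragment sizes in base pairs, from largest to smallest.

2121, 1807, 1361, 940, 575, 515 bp

Combined cut positions (sorted): 575, 1936, 3743, 4683, 6804.
Linear molecule, 5 cuts → 6 fragments:
  575 − 0 = 575 bp
  1936 − 575 = 1361 bp
  3743 − 1936 = 1807 bp
  4683 − 3743 = 940 bp
  6804 − 4683 = 2121 bp
  7319 − 6804 = 515 bp
Sorted largest to smallest: 2121, 1807, 1361, 940, 575, 515 bp.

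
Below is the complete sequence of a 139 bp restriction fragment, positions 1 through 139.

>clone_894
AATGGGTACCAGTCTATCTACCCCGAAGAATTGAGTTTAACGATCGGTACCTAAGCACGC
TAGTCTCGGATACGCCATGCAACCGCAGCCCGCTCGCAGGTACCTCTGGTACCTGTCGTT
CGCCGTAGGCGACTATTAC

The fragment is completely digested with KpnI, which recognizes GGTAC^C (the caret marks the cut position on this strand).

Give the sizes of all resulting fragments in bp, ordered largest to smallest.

KpnI sites (GGTACC) start at positions 5, 46, 99, 108.
KpnI cuts after base 5 of each site (before the last base), so after positions 9, 50, 103, 112.
Linear molecule, 4 cuts → 5 fragments:
  1–9 → 9 bp
  10–50 → 41 bp
  51–103 → 53 bp
  104–112 → 9 bp
  113–139 → 27 bp
Sorted largest to smallest: 53, 41, 27, 9, 9 bp.

53, 41, 27, 9, 9 bp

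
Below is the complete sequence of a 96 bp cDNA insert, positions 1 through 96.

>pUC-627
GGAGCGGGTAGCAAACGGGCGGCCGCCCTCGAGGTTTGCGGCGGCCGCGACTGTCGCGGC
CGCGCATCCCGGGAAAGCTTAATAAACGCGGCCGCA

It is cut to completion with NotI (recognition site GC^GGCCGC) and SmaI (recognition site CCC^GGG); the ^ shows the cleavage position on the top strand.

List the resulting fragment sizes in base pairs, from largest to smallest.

22, 20, 19, 15, 13, 7 bp

NotI sites (GCGGCCGC) start at positions 19, 41, 56, 88.
NotI cuts after base 2 of each site, so after positions 20, 42, 57, 89.
The SmaI site (CCCGGG) starts at position 68.
SmaI cuts after base 3 of each site, so after position 70.
Combined cut positions: 20, 42, 57, 70, 89.
Linear molecule, 5 cuts → 6 fragments:
  1–20 → 20 bp
  21–42 → 22 bp
  43–57 → 15 bp
  58–70 → 13 bp
  71–89 → 19 bp
  90–96 → 7 bp
Sorted largest to smallest: 22, 20, 19, 15, 13, 7 bp.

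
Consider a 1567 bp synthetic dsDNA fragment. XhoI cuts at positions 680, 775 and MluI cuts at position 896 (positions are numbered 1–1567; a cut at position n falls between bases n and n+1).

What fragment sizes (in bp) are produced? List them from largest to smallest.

680, 671, 121, 95 bp

Combined cut positions (sorted): 680, 775, 896.
Linear molecule, 3 cuts → 4 fragments:
  680 − 0 = 680 bp
  775 − 680 = 95 bp
  896 − 775 = 121 bp
  1567 − 896 = 671 bp
Sorted largest to smallest: 680, 671, 121, 95 bp.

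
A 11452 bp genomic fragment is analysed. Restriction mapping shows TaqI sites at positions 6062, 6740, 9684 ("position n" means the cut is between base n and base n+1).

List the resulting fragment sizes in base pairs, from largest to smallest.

6062, 2944, 1768, 678 bp

Linear molecule, 3 cuts → 4 fragments:
  6062 − 0 = 6062 bp
  6740 − 6062 = 678 bp
  9684 − 6740 = 2944 bp
  11452 − 9684 = 1768 bp
Sorted largest to smallest: 6062, 2944, 1768, 678 bp.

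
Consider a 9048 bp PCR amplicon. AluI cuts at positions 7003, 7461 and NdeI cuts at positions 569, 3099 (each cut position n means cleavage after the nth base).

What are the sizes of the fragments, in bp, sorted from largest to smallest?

3904, 2530, 1587, 569, 458 bp

Combined cut positions (sorted): 569, 3099, 7003, 7461.
Linear molecule, 4 cuts → 5 fragments:
  569 − 0 = 569 bp
  3099 − 569 = 2530 bp
  7003 − 3099 = 3904 bp
  7461 − 7003 = 458 bp
  9048 − 7461 = 1587 bp
Sorted largest to smallest: 3904, 2530, 1587, 569, 458 bp.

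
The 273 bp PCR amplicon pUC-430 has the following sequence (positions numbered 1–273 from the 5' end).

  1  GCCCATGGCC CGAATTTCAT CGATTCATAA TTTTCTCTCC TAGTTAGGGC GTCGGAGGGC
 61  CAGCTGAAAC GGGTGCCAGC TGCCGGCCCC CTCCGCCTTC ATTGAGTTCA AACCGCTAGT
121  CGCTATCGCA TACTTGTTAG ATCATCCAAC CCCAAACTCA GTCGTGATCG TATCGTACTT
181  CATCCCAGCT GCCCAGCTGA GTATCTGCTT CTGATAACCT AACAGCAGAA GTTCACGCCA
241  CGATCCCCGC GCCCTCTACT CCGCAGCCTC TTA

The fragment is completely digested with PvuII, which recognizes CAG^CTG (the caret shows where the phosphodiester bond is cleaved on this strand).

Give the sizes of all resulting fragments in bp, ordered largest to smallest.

PvuII sites (CAGCTG) start at positions 61, 77, 186, 194.
PvuII cuts after base 3 of each site, so after positions 63, 79, 188, 196.
Linear molecule, 4 cuts → 5 fragments:
  1–63 → 63 bp
  64–79 → 16 bp
  80–188 → 109 bp
  189–196 → 8 bp
  197–273 → 77 bp
Sorted largest to smallest: 109, 77, 63, 16, 8 bp.

109, 77, 63, 16, 8 bp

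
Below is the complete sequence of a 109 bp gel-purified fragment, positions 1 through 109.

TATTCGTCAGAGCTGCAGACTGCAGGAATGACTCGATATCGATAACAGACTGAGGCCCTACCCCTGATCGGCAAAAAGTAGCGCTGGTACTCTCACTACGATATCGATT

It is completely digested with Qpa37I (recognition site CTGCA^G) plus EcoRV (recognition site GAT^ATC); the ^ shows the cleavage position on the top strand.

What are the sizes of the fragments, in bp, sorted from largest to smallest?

Qpa37I sites (CTGCAG) start at positions 13, 20.
Qpa37I cuts after base 5 of each site (before the last base), so after positions 17, 24.
EcoRV sites (GATATC) start at positions 35, 100.
EcoRV cuts after base 3 of each site, so after positions 37, 102.
Combined cut positions: 17, 24, 37, 102.
Linear molecule, 4 cuts → 5 fragments:
  1–17 → 17 bp
  18–24 → 7 bp
  25–37 → 13 bp
  38–102 → 65 bp
  103–109 → 7 bp
Sorted largest to smallest: 65, 17, 13, 7, 7 bp.

65, 17, 13, 7, 7 bp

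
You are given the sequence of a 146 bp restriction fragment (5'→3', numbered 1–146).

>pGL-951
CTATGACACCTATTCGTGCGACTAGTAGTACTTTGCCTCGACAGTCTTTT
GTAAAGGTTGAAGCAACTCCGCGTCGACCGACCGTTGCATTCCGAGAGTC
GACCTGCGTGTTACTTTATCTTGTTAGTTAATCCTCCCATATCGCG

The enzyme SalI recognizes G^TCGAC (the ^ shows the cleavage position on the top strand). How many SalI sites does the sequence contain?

2

GTCGAC occurs starting at positions 73, 98.
SalI cuts at 2 sites.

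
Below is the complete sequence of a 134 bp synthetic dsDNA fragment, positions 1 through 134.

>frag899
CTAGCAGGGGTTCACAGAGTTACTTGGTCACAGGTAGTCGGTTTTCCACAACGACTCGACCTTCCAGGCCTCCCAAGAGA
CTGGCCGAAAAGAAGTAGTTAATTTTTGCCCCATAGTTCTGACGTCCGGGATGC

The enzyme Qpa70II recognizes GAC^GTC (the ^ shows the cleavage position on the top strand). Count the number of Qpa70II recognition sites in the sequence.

GACGTC occurs starting at position 121.
Qpa70II cuts at 1 site.

1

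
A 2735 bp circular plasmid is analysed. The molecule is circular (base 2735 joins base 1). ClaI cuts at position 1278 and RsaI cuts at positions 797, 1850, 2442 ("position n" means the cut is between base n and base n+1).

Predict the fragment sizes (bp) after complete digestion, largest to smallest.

Combined cut positions (sorted): 797, 1278, 1850, 2442.
Circular molecule, 4 cuts → 4 fragments:
  1278 − 797 = 481 bp
  1850 − 1278 = 572 bp
  2442 − 1850 = 592 bp
  wrap: 2735 − 2442 + 797 = 1090 bp
Sorted largest to smallest: 1090, 592, 572, 481 bp.

1090, 592, 572, 481 bp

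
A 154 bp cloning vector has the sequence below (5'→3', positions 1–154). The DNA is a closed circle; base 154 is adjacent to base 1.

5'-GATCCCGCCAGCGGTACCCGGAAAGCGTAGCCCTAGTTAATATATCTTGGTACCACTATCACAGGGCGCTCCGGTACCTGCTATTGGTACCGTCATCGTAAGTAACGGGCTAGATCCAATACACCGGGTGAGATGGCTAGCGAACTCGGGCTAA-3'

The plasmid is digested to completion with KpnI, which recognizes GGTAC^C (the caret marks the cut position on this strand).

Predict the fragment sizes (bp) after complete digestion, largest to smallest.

81, 36, 24, 13 bp

KpnI sites (GGTACC) start at positions 13, 49, 73, 86.
KpnI cuts after base 5 of each site (before the last base), so after positions 17, 53, 77, 90.
Circular molecule, 4 cuts → 4 fragments:
  18–53 → 36 bp
  54–77 → 24 bp
  78–90 → 13 bp
  91–154 then 1–17 → 64 + 17 = 81 bp
Sorted largest to smallest: 81, 36, 24, 13 bp.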